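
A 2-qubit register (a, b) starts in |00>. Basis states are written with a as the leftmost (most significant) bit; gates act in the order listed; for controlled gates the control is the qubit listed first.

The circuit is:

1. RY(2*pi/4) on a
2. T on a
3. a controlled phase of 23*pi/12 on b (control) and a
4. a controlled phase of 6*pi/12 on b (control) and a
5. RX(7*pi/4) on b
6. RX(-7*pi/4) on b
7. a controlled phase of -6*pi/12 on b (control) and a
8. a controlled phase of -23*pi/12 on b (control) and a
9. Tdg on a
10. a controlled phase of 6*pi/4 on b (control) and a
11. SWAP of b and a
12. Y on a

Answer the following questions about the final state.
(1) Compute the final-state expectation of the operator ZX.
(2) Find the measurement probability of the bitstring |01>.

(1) The expectation value of ZX is -1. Key observation: gates 2-9 undo each other exactly, leaving only the rest of the circuit to track.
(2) A full measurement returns |01> with probability 0.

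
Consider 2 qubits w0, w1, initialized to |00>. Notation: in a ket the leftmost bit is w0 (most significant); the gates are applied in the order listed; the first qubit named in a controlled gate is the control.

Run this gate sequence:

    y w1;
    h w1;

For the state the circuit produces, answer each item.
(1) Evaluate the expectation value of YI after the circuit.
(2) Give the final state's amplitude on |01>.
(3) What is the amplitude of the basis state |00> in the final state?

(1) The expectation value of YI is 0.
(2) |01> carries amplitude -sqrt(2)*I/2 in the final state.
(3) |00> carries amplitude sqrt(2)*I/2 in the final state.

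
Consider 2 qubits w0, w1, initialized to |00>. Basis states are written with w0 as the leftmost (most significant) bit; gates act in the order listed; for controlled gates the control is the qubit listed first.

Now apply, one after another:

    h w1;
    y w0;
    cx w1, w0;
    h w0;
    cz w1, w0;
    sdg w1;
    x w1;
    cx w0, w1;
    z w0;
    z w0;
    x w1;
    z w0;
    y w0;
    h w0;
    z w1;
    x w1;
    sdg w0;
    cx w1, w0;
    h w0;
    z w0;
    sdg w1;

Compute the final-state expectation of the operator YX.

The expectation value of YX is -1.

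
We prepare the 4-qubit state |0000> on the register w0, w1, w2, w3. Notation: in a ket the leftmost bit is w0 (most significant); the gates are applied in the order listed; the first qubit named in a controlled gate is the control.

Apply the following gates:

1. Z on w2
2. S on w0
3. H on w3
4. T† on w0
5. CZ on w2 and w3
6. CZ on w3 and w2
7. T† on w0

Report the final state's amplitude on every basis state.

After the circuit, the state carries amplitude sqrt(2)/2 on |0000>, sqrt(2)/2 on |0001>, and 0 on every other basis state.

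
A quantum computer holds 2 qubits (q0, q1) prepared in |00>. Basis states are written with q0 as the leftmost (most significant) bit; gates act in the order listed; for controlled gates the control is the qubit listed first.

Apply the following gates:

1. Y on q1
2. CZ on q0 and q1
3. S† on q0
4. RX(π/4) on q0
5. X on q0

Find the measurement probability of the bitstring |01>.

A full measurement returns |01> with probability 1/2 - sqrt(2)/4.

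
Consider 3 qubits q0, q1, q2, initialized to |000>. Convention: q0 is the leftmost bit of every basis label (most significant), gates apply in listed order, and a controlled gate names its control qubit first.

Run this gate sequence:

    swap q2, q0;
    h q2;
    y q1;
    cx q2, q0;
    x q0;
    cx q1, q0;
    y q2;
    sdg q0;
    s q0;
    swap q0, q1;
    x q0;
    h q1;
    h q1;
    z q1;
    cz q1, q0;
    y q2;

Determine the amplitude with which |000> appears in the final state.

The amplitude on |000> is sqrt(2)*I/2. Key observation: steps 12-13 multiply out to the identity, so the circuit reduces to the remaining gates.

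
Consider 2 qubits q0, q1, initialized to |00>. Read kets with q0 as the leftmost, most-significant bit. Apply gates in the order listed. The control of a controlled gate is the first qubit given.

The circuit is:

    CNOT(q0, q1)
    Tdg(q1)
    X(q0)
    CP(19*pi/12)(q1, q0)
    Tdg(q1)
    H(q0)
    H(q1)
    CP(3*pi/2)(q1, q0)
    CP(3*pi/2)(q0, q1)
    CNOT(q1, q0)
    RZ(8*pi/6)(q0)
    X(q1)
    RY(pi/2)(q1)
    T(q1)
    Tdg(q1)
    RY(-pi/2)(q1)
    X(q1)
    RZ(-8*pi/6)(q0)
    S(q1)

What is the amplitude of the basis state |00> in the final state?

The amplitude on |00> is 1/2. Key observation: the block from step 11 through step 18 cancels to the identity and can be dropped.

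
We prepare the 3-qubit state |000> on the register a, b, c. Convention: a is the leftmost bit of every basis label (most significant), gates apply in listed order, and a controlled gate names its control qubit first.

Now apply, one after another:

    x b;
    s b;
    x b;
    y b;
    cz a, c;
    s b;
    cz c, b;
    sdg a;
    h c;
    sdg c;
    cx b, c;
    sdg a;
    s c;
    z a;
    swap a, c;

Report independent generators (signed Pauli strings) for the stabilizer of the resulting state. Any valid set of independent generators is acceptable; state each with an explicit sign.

The stabilizer group can be generated by -XII, -IZI, +IIZ, among other valid generating sets.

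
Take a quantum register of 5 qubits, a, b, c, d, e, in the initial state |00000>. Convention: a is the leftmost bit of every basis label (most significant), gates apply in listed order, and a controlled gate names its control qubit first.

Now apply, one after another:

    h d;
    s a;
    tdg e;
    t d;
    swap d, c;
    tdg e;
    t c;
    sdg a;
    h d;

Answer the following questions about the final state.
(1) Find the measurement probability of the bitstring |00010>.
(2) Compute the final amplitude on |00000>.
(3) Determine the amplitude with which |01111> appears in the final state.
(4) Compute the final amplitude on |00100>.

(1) A full measurement returns |00010> with probability 1/4.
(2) The final state's coefficient on |00000> equals 1/2.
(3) The amplitude on |01111> is 0.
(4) |00100> carries amplitude I/2 in the final state.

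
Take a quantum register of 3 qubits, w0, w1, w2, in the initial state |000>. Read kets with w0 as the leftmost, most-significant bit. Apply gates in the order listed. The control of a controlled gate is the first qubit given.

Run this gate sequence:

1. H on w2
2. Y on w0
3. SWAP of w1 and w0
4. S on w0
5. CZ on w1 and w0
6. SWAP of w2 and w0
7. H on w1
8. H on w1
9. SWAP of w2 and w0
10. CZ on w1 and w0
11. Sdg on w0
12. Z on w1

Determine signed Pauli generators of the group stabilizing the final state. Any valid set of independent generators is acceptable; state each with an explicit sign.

The stabilizer group can be generated by +IIX, +ZII, -IZI, among other valid generating sets. Key observation: steps 4-11 multiply out to the identity, so the circuit reduces to the remaining gates.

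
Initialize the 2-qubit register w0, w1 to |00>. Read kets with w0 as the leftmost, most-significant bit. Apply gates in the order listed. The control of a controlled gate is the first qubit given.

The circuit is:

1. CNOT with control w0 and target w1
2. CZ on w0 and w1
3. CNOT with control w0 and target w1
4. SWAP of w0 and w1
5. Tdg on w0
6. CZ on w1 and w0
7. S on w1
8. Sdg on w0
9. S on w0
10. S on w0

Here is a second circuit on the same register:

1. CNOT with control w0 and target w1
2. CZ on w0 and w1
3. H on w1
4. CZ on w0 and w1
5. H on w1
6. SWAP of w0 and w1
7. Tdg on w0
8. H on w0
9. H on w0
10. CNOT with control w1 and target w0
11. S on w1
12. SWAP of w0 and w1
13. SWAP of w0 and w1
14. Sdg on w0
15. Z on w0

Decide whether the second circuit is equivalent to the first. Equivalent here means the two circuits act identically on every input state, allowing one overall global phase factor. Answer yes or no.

No: there is an input state on which the two circuits produce genuinely different outputs (not merely differing by a phase).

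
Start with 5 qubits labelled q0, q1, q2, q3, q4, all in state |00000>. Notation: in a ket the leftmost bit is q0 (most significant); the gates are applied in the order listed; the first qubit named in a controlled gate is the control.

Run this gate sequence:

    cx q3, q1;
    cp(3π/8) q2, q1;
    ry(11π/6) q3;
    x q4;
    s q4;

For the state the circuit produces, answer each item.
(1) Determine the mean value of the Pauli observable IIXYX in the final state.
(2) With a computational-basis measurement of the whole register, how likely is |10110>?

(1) In the final state, IIXYX has expectation 0.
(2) The probability of measuring |10110> is 0.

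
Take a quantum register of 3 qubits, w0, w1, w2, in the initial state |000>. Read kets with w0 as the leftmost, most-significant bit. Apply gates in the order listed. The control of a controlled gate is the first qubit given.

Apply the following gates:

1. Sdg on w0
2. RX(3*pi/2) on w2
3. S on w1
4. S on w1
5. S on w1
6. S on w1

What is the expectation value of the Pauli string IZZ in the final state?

The observable IZZ averages to 0. Key observation: gates 3-6 undo each other exactly, leaving only the rest of the circuit to track.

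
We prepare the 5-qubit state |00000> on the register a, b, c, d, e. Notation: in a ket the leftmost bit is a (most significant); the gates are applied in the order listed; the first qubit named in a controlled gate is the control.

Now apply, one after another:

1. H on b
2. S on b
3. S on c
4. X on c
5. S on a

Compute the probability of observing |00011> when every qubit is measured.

A full measurement returns |00011> with probability 0.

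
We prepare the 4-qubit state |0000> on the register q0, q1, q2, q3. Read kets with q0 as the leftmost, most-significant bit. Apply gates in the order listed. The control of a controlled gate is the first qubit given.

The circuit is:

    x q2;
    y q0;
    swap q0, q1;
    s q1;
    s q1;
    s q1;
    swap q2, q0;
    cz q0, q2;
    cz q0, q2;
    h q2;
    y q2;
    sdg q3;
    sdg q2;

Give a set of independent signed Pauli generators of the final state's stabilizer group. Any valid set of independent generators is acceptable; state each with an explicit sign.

One valid set of independent stabilizer generators is +IIYI, -ZIII, -IZII, +IIIZ (any independent generating set of the same group is equally correct).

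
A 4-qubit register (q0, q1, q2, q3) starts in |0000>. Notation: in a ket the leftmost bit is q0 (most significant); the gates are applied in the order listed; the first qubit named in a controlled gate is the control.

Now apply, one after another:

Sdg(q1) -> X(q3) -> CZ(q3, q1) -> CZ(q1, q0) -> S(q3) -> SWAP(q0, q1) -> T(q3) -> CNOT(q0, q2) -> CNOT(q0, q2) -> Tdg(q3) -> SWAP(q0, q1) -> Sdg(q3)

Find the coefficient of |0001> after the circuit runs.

The final state's coefficient on |0001> equals 1. Key observation: steps 5-12 multiply out to the identity, so the circuit reduces to the remaining gates.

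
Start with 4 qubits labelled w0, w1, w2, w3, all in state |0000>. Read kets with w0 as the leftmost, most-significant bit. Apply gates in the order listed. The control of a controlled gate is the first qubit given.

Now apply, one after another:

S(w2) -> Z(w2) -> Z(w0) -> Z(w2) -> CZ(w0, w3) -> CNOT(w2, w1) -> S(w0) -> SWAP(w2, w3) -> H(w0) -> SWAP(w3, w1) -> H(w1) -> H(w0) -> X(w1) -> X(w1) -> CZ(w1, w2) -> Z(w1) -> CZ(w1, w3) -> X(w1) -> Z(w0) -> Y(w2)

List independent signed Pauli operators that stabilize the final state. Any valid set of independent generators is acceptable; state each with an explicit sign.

One valid set of independent stabilizer generators is -IXII, +ZIII, -IIZI, +IIIZ (any independent generating set of the same group is equally correct). Key observation: gates 13-14 undo each other exactly, leaving only the rest of the circuit to track.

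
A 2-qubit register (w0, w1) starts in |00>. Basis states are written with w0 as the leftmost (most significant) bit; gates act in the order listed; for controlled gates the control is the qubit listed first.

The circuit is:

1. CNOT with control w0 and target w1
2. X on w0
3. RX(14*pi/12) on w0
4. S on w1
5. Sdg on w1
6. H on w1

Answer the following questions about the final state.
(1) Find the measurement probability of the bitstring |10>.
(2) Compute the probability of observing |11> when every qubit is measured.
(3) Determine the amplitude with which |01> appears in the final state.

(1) The probability of measuring |10> is 1/4 - sqrt(3)/8. Key observation: steps 4-5 multiply out to the identity, so the circuit reduces to the remaining gates.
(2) A full measurement returns |11> with probability 1/4 - sqrt(3)/8.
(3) |01> carries amplitude I*(-sqrt(3) - 1)/4 in the final state.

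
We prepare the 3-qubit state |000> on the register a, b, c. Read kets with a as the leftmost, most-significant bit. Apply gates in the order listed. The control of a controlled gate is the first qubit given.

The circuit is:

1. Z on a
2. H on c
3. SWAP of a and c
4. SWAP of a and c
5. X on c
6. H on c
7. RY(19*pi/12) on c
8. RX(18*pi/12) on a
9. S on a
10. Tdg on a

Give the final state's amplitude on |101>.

The amplitude on |101> is (-sqrt(6*sqrt(2) + 12)/8 + sqrt(4 - 2*sqrt(2))/8)*exp(3*I*pi/4).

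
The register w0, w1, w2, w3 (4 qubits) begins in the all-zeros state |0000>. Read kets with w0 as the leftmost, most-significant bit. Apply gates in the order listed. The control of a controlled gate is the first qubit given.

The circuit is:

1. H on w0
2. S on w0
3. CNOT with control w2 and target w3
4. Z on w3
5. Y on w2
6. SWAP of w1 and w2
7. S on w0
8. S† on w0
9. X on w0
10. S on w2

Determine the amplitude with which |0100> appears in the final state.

The amplitude on |0100> is -sqrt(2)/2. Key observation: the block from step 7 through step 8 cancels to the identity and can be dropped.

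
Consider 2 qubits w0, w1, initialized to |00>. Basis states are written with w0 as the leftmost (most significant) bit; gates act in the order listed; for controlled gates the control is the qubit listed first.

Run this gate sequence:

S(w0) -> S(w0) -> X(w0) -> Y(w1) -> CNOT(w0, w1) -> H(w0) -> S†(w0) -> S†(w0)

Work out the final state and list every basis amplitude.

The final amplitudes are sqrt(2)*I/2 on |00>, 0 on |01>, sqrt(2)*I/2 on |10>, 0 on |11>.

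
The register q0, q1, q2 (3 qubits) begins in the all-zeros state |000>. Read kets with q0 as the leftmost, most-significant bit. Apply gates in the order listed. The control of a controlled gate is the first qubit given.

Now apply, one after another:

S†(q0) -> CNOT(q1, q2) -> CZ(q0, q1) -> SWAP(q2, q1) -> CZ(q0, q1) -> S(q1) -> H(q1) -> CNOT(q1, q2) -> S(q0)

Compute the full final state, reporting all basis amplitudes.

The resulting statevector has amplitude sqrt(2)/2 on |000>, sqrt(2)/2 on |011>, and 0 on every other basis state.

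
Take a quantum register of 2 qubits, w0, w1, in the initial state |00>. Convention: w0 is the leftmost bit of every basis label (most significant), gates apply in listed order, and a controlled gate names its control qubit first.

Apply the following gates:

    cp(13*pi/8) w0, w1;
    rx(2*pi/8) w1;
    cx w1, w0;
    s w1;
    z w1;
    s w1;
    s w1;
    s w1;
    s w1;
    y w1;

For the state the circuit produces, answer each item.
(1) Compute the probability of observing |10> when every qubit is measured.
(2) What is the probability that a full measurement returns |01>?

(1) A full measurement returns |10> with probability 1/2 - sqrt(2)/4. Key observation: steps 6-9 multiply out to the identity, so the circuit reduces to the remaining gates.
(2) Outcome |01> occurs with probability sqrt(2)/4 + 1/2.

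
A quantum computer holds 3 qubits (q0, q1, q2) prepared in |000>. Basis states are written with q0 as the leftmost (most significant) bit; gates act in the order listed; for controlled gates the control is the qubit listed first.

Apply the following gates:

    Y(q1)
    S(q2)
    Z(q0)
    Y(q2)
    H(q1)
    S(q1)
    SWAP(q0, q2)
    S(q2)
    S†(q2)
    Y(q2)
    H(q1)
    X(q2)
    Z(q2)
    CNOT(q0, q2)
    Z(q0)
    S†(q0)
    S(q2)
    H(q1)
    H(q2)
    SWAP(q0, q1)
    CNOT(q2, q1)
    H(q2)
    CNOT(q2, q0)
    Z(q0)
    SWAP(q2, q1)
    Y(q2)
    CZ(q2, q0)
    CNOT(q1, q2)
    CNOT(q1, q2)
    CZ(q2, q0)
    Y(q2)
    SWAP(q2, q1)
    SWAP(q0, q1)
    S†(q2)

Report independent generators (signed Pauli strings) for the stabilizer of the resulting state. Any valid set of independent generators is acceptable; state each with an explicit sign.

The final state is stabilized by the group generated by -XIZ, +IYZ, +ZZX; other independent generating sets are equally valid. Key observation: gates 25-32 undo each other exactly, leaving only the rest of the circuit to track.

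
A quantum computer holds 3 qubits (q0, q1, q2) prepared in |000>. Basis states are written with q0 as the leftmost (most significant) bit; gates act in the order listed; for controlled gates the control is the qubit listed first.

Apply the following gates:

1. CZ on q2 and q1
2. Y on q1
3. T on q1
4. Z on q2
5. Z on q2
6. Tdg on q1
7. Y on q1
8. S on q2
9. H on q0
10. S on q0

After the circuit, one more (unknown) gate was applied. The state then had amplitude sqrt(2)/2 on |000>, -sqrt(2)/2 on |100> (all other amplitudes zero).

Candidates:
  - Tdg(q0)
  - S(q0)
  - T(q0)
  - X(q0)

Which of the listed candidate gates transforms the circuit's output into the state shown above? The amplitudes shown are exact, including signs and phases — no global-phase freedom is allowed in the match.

The applied gate was S(q0).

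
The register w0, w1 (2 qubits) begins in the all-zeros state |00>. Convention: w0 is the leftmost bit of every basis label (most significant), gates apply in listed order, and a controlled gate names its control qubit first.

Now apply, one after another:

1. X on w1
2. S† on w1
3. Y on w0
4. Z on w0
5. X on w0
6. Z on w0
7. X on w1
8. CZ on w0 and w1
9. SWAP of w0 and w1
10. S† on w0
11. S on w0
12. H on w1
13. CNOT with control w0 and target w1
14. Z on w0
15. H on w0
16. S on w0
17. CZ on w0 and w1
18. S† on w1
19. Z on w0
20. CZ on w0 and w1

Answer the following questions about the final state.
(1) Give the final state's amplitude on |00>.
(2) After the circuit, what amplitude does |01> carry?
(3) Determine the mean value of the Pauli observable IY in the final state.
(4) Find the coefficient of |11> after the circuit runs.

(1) The amplitude on |00> is -1/2.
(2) The amplitude on |01> is I/2.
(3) The expectation value of IY is -1.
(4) The final state's coefficient on |11> equals 1/2.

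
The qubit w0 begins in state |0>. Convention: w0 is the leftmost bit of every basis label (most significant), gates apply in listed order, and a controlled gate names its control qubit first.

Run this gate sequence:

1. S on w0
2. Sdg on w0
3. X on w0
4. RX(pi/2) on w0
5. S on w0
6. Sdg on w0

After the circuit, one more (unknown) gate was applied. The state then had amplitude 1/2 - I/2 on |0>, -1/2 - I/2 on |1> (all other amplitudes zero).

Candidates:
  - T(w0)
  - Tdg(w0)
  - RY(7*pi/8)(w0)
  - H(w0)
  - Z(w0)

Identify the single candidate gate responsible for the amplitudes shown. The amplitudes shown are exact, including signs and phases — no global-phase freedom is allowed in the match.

The unique candidate consistent with the amplitudes is H(w0).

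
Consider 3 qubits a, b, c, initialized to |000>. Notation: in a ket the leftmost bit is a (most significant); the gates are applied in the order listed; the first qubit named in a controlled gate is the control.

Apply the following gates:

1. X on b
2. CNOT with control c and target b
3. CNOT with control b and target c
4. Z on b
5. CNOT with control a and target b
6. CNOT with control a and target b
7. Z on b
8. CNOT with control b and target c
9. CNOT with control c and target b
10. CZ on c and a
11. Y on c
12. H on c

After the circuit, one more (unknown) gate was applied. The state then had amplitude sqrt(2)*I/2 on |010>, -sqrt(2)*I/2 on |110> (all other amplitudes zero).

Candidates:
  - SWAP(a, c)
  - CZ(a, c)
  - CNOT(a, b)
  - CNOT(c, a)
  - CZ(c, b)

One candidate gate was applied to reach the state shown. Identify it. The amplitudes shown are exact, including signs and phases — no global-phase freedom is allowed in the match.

The applied gate was SWAP(a, c). Key observation: steps 2-9 multiply out to the identity, so the circuit reduces to the remaining gates.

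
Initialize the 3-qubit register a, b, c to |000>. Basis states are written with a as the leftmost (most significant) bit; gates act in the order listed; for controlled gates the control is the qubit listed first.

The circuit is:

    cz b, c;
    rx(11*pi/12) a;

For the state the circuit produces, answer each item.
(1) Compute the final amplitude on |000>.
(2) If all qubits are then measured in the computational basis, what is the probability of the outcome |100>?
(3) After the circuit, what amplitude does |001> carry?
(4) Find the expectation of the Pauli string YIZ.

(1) |000> carries amplitude -sqrt(6 - 3*sqrt(2))/4 + sqrt(sqrt(2) + 2)/4 in the final state.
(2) A full measurement returns |100> with probability sqrt(2)/8 + sqrt(6)/8 + 1/2.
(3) |001> carries amplitude 0 in the final state.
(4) In the final state, YIZ has expectation -sqrt(6)/4 + sqrt(2)/4.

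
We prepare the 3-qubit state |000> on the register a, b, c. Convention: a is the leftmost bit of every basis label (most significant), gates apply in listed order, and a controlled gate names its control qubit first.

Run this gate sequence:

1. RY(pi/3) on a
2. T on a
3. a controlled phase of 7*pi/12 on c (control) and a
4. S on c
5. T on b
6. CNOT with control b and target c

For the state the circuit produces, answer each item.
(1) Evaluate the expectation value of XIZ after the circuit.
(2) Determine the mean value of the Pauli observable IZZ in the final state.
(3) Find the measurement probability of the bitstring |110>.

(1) The expectation value of XIZ is sqrt(6)/4.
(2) The observable IZZ averages to 1.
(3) A full measurement returns |110> with probability 0.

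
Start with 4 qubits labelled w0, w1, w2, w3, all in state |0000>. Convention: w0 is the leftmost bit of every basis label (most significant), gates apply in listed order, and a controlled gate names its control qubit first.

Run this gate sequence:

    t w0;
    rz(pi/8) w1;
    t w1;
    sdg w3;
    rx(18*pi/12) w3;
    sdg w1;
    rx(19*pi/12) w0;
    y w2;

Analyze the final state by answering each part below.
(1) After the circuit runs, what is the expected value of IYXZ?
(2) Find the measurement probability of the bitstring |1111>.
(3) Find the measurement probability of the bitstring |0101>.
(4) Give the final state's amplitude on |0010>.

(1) The observable IYXZ averages to 0.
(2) The probability of measuring |1111> is 0.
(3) The probability of measuring |0101> is 0.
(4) The amplitude on |0010> is sqrt(6)*I*sqrt(1/2 - sqrt(2)/4)*exp(-I*pi/16)/4 + sqrt(2)*I*sqrt(sqrt(2)/4 + 1/2)*exp(-I*pi/16)/4.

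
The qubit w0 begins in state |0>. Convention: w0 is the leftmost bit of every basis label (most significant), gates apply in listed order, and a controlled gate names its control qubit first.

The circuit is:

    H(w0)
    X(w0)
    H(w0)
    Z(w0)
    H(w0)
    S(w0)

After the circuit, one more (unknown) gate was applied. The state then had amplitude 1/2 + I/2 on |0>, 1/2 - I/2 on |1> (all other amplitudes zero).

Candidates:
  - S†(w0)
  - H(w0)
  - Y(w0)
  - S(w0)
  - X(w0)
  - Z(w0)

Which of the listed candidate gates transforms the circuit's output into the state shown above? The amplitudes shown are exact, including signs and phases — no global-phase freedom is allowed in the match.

The unique candidate consistent with the amplitudes is H(w0).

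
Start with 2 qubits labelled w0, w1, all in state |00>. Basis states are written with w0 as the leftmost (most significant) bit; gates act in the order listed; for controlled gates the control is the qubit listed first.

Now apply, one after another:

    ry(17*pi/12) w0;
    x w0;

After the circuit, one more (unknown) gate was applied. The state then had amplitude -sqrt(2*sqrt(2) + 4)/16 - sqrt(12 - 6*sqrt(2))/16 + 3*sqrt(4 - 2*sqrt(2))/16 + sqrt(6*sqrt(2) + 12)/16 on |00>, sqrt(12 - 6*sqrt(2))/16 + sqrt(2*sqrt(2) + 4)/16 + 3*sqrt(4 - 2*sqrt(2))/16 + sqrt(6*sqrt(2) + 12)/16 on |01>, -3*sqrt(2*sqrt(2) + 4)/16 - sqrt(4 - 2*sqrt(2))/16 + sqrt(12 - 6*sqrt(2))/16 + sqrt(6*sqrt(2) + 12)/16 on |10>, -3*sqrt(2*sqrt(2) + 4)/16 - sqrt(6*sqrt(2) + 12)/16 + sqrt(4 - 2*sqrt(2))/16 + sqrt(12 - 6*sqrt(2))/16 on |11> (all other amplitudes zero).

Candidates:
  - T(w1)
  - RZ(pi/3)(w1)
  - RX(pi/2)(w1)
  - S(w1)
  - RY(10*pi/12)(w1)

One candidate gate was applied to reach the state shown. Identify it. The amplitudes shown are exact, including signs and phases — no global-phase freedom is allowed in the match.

It was RY(10*pi/12)(w1) that produced the state shown.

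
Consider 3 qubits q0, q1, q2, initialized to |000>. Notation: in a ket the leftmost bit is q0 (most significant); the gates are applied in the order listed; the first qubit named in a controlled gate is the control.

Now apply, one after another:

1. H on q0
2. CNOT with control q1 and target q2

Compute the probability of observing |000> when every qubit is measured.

A full measurement returns |000> with probability 1/2.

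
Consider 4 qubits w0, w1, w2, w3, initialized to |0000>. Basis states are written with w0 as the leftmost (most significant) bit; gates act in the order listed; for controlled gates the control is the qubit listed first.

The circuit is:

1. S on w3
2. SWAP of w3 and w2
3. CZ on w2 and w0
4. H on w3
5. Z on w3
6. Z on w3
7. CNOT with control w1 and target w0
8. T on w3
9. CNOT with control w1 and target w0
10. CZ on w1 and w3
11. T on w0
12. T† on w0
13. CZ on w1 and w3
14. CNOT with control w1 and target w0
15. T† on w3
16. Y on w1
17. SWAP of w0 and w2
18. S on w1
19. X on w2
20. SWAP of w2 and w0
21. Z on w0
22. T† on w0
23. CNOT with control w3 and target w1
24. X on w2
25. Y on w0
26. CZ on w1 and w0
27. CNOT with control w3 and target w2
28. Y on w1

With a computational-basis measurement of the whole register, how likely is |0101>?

The probability of measuring |0101> is 1/2.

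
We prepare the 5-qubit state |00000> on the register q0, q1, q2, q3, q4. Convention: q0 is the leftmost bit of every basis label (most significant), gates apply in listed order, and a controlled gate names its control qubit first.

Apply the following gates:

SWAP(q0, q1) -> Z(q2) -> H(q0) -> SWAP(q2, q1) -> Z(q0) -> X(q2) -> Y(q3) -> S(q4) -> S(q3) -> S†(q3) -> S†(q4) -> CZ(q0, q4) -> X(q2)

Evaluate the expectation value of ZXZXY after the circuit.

The expectation value of ZXZXY is 0.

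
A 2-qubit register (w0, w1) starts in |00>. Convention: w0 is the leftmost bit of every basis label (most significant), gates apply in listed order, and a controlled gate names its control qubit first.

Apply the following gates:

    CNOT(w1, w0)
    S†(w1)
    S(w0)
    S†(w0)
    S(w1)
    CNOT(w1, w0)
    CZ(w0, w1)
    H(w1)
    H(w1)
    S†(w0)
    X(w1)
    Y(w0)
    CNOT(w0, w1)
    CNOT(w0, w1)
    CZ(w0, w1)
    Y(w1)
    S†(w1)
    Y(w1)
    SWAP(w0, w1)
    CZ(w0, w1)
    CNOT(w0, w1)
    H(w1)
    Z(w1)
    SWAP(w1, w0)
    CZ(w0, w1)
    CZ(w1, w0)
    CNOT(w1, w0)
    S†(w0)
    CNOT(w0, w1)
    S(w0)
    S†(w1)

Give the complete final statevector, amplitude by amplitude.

The final amplitudes are 0 on |00>, -sqrt(2)/2 on |01>, sqrt(2)*I/2 on |10>, 0 on |11>. Key observation: gates 1-6 undo each other exactly, leaving only the rest of the circuit to track.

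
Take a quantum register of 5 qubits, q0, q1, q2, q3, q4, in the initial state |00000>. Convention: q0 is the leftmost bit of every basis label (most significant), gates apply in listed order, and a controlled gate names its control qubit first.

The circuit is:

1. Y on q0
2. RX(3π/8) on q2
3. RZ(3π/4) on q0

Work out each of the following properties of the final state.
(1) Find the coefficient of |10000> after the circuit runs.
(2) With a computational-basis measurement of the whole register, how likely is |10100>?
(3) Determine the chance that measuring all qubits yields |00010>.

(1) The amplitude on |10000> is exp(7*I*pi/8)*cos(3*pi/16).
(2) The probability of measuring |10100> is sin(3*pi/16)**2.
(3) The probability of measuring |00010> is 0.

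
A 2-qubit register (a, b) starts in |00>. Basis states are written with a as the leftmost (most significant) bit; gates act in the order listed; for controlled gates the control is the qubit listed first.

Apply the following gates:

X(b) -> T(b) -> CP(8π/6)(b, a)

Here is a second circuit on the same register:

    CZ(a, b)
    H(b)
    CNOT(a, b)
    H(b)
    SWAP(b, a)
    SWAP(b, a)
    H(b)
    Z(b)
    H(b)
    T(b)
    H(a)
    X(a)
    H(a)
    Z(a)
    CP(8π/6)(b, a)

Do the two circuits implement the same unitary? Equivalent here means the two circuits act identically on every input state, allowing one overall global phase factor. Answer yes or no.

Yes: on every input state the two circuits agree up to one overall phase factor.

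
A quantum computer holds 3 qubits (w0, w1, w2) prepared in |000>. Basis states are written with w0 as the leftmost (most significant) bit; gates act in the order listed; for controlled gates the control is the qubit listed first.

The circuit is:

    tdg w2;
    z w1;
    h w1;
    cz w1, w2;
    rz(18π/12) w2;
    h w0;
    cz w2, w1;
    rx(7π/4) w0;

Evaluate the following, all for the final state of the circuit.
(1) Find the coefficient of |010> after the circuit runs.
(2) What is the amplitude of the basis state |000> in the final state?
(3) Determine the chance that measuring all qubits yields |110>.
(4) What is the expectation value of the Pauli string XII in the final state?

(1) |010> carries amplitude (sqrt(sqrt(2) + 2) + I*sqrt(2 - sqrt(2)))*exp(I*pi/4)/4 in the final state.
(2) The final state's coefficient on |000> equals (sqrt(sqrt(2) + 2) + I*sqrt(2 - sqrt(2)))*exp(I*pi/4)/4.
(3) The probability of measuring |110> is 1/4.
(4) In the final state, XII has expectation 1.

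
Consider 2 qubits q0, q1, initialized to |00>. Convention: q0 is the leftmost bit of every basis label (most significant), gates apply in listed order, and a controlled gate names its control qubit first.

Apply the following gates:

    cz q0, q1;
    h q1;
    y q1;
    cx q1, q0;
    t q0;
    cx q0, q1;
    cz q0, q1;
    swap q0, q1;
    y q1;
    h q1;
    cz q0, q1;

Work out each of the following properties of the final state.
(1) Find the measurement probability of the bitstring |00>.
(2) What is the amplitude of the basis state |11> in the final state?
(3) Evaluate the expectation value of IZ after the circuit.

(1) Outcome |00> occurs with probability sqrt(2)/4 + 1/2.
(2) |11> carries amplitude 0 in the final state.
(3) In the final state, IZ has expectation sqrt(2)/2.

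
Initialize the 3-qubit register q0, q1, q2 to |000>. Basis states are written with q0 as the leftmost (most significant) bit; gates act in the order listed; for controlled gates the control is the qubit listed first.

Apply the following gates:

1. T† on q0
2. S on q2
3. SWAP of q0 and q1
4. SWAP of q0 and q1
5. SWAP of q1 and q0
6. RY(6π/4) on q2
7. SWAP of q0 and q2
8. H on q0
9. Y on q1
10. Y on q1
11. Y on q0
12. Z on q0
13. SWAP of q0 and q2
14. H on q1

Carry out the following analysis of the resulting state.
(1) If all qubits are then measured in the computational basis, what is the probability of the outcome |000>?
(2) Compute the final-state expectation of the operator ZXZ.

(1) A full measurement returns |000> with probability 1/2. Key observation: steps 3-4 multiply out to the identity, so the circuit reduces to the remaining gates.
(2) The expectation value of ZXZ is 1.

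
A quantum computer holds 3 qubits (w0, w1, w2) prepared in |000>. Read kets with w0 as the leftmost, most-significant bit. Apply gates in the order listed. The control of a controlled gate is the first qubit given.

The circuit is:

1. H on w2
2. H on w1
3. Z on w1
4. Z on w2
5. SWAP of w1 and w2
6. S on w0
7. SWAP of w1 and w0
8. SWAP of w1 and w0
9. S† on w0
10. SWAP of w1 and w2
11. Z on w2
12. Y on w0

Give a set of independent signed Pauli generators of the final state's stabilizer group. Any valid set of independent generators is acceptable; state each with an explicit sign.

The final state is stabilized by the group generated by -IXI, +IIX, -ZII; other independent generating sets are equally valid. Key observation: gates 4-11 undo each other exactly, leaving only the rest of the circuit to track.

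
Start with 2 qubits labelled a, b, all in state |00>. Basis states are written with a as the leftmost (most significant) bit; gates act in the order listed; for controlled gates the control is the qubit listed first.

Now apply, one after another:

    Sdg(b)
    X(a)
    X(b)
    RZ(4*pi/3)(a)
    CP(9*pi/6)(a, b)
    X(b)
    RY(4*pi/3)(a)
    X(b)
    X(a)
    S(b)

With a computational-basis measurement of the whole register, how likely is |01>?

Outcome |01> occurs with probability 1/4.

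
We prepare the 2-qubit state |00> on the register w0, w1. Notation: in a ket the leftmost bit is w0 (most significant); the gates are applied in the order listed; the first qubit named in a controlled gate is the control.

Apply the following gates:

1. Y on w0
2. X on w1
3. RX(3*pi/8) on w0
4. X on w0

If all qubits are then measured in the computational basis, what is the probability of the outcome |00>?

The probability of measuring |00> is 0.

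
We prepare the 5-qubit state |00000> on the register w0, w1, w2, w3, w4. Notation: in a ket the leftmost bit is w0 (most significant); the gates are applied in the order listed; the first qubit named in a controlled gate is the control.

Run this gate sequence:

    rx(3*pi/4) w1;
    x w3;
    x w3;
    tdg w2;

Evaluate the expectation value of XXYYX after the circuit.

The observable XXYYX averages to 0. Key observation: the block from step 2 through step 3 cancels to the identity and can be dropped.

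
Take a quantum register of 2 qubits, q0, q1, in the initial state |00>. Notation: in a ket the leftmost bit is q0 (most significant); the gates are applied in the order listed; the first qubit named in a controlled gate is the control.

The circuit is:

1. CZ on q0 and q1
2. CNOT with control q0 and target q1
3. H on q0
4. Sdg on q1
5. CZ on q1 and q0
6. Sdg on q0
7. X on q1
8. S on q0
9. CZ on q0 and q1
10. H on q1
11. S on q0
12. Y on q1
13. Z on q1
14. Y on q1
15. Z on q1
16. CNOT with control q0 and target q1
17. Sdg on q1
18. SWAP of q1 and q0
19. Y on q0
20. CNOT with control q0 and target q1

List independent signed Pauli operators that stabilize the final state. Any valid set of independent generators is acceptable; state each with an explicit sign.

One valid set of independent stabilizer generators is -XZ, +ZY (any independent generating set of the same group is equally correct).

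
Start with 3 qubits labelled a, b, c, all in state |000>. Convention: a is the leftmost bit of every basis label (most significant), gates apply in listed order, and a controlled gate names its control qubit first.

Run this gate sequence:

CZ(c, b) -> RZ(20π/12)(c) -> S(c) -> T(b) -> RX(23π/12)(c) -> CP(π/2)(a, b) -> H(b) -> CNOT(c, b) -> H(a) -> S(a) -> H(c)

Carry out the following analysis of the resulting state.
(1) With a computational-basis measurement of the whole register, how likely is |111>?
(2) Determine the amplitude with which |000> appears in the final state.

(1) A full measurement returns |111> with probability 1/8.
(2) The final state's coefficient on |000> equals -sqrt(12 - 6*sqrt(2))*exp(2*I*pi/3)/16 + sqrt(4 - 2*sqrt(2))*exp(I*pi/6)/16 + sqrt(2*sqrt(2) + 4)*exp(2*I*pi/3)/16 + sqrt(6*sqrt(2) + 12)*exp(I*pi/6)/16.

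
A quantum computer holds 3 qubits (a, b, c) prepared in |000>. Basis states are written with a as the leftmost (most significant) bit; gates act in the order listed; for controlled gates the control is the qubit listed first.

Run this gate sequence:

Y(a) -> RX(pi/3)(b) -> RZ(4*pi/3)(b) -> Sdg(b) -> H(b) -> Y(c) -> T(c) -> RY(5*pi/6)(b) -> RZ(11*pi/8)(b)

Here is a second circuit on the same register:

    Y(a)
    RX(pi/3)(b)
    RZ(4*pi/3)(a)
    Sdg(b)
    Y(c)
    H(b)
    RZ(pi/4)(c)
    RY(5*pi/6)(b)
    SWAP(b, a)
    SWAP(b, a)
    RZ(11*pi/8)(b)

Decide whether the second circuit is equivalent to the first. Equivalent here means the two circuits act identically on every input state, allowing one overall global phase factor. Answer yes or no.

No — the two circuits implement different unitaries, even allowing a global phase.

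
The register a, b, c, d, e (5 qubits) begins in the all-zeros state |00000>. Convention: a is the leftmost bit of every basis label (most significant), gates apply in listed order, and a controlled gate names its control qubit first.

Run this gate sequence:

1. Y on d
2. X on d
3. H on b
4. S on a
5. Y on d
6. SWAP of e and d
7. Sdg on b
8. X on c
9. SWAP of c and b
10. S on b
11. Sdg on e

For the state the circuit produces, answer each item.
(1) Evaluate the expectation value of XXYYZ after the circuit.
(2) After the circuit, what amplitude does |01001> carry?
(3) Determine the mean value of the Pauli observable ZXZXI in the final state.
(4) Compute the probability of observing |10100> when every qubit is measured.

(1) The observable XXYYZ averages to 0.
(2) |01001> carries amplitude -sqrt(2)/2 in the final state.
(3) The expectation value of ZXZXI is 0.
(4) A full measurement returns |10100> with probability 0.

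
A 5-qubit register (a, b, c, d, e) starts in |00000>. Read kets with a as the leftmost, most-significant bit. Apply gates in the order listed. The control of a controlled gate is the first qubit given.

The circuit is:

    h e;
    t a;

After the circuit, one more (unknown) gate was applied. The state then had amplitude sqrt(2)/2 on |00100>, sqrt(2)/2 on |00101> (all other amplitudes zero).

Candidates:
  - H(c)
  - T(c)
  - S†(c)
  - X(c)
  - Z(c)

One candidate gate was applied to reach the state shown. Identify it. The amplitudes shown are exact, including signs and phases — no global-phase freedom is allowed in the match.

The applied gate was X(c).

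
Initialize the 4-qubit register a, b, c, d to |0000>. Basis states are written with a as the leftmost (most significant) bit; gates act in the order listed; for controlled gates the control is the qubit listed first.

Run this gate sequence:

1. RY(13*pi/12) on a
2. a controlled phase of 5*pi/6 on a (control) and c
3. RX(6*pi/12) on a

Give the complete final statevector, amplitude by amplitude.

After the circuit, the state carries amplitude -sqrt(2*sqrt(2) + 4)/8 + sqrt(12 - 6*sqrt(2))/8 - I*sqrt(6*sqrt(2) + 12)/8 - I*sqrt(4 - 2*sqrt(2))/8 on |0000>, sqrt(4 - 2*sqrt(2))/8 + sqrt(6*sqrt(2) + 12)/8 - I*sqrt(12 - 6*sqrt(2))/8 + I*sqrt(2*sqrt(2) + 4)/8 on |1000>, and 0 on every other basis state.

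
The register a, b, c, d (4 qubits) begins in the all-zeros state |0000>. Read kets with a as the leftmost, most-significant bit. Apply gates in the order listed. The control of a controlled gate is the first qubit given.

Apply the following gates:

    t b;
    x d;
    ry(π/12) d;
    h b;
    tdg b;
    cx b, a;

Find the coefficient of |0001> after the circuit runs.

The amplitude on |0001> is sqrt(4 - 2*sqrt(2))/8 + sqrt(6*sqrt(2) + 12)/8.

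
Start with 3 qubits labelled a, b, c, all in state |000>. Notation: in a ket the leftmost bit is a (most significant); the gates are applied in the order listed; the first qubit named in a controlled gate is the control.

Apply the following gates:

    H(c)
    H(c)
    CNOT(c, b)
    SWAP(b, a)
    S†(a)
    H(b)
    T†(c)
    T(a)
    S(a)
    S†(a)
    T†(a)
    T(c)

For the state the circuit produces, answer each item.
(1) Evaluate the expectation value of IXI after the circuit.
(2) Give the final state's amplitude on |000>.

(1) The expectation value of IXI is 1. Key observation: steps 7-12 multiply out to the identity, so the circuit reduces to the remaining gates.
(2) |000> carries amplitude sqrt(2)/2 in the final state.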